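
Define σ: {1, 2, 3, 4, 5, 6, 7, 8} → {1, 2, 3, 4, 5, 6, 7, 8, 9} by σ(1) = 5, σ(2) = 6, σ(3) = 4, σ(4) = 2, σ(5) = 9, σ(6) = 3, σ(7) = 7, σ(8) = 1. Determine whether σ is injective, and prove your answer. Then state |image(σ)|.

The values σ(1), …, σ(8) are 5, 6, 4, 2, 9, 3, 7, 1 — all distinct.
So σ(a) = σ(b) only when a = b, and σ is injective.
The image of σ is {1, 2, 3, 4, 5, 6, 7, 9}, which has 8 elements.

8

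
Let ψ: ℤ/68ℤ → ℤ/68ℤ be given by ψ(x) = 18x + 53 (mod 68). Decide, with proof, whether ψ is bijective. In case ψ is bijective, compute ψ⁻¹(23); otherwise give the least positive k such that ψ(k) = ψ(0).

34

We have gcd(18, 68) = 2 > 1. Taking x_1 = 0 and x_2 = 34: ψ(0) = 53 and ψ(34) = 18·34 + 53 = 665 ≡ 53 (mod 68).
So ψ(0) = ψ(34) while 0 ≠ 34, hence ψ is not injective, hence not bijective.
Since ψ is not bijective, we find the least positive k with ψ(k) = ψ(0): this means 18k ≡ 0 (mod 68), i.e. 68 ∣ 18k. Since gcd(18, 68) = 2, dividing through by 2 this holds exactly when 34 ∣ 9k, and as gcd(9, 34) = 1, exactly when 34 ∣ k.
The smallest positive such k is 34.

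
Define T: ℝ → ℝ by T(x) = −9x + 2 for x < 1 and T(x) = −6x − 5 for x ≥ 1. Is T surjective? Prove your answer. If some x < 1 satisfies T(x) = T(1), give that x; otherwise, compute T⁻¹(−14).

Both pieces are strictly decreasing (slopes −9 and −6), so each is injective on its own interval.
The left piece maps (−∞, 1) onto (−7, ∞); the right piece maps [1, ∞) onto (−∞, −11].
The union (−7, ∞) ∪ (−∞, −11] omits the interval between −7 and −11; in particular −7 has no preimage. So T is not surjective.
Because the two images are disjoint, no x < 1 has T(x) = T(1), so we compute T⁻¹(−14): −14 lies in (−∞, −11], so solve −6x − 5 = −14: x = (−14 + 5)/(−6) = 3/2.

3/2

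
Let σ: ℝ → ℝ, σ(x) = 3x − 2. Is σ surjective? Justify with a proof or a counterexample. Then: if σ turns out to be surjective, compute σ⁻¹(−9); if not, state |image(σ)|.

For any y ∈ ℝ, x = (y + 2)/3 satisfies σ(x) = y.
Therefore σ is surjective.
Since σ is surjective, we compute σ⁻¹(−9) = (−9 + 2)/3 = −7/3.

-7/3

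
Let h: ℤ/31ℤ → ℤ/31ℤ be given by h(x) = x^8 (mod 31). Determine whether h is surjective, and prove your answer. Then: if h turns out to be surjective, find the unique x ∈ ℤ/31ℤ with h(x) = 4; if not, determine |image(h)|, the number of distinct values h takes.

h(15): Repeated squaring mod 31: 15^1 ≡ 15, 15^2 ≡ 15² = 225 ≡ 8, 15^4 ≡ 8² = 64 ≡ 2, 15^8 ≡ 2² = 4. So 15^8 ≡ 4 (mod 31).
h(16): Repeated squaring mod 31: 16^1 ≡ 16, 16^2 ≡ 16² = 256 ≡ 8, 16^4 ≡ 8² = 64 ≡ 2, 16^8 ≡ 2² = 4. So 16^8 ≡ 4 (mod 31).
So h(15) = h(16) = 4 while 15 ≠ 16, so h is not injective.
A non-injective map from the 31-element set ℤ/31ℤ to itself takes at most 30 distinct values, so it cannot be surjective. Thus h is not surjective.
Since h is not surjective, we determine |image(h)|. Computing x^8 mod 31 for each x (by repeated squaring, reducing mod 31 at every step), the values h(0), h(1), …, h(30) are: 0, 1, 8, 20, 2, 25, 5, 10, 16, 28, 14, 19, 9, 7, 18, 4, 4, 18, 7, 9, 19, 14, 28, 16, 10, 5, 25, 2, 20, 8, 1.
The distinct values are {0, 1, 2, 4, 5, 7, 8, 9, 10, 14, 16, 18, 19, 20, 25, 28}; there are 16 of them.

16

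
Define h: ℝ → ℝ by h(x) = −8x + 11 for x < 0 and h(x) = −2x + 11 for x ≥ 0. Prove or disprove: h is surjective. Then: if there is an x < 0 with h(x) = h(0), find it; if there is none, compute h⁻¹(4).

Both pieces are strictly decreasing (slopes −8 and −2), so each is injective on its own interval.
The left piece maps (−∞, 0) onto (11, ∞); the right piece maps [0, ∞) onto (−∞, 11].
These images together cover ℝ, so h is surjective.
Because the two images are disjoint, no x < 0 has h(x) = h(0), so we compute h⁻¹(4): 4 lies in (−∞, 11], so solve −2x + 11 = 4: x = (4 − 11)/(−2) = 7/2.

7/2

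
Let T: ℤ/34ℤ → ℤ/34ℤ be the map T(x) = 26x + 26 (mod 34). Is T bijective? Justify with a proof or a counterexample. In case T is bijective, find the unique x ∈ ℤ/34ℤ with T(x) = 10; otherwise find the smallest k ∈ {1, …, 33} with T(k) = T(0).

17

We have gcd(26, 34) = 2 > 1. Taking a = 0 and b = 17: T(0) = 26 and T(17) = 26·17 + 26 = 468 ≡ 26 (mod 34).
So T(0) = T(17) while 0 ≠ 17, thus T is not injective, hence not bijective.
Since T is not bijective, we find the least positive k with T(k) = T(0): this means 26k ≡ 0 (mod 34), i.e. 34 ∣ 26k. Since gcd(26, 34) = 2, dividing through by 2 this holds exactly when 17 ∣ 13k, and as gcd(13, 17) = 1, exactly when 17 ∣ k.
The smallest positive such k is 17.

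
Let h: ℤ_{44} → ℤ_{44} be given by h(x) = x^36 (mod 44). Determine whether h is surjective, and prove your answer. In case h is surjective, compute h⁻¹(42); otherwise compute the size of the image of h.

h(10): Repeated squaring mod 44: 10^1 ≡ 10, 10^2 ≡ 10² = 100 ≡ 12, 10^4 ≡ 12² = 144 ≡ 12, 10^8 ≡ 12² = 144 ≡ 12, 10^16 ≡ 12² = 144 ≡ 12, 10^32 ≡ 12² = 144 ≡ 12. Since 36 = 32 + 4, 10^36 ≡ 12·12: 12·12 = 144 ≡ 12. So 10^36 ≡ 12 (mod 44).
h(12): Repeated squaring mod 44: 12^1 ≡ 12, 12^2 ≡ 12² = 144 ≡ 12, 12^4 ≡ 12² = 144 ≡ 12, 12^8 ≡ 12² = 144 ≡ 12, 12^16 ≡ 12² = 144 ≡ 12, 12^32 ≡ 12² = 144 ≡ 12. Since 36 = 32 + 4, 12^36 ≡ 12·12: 12·12 = 144 ≡ 12. So 12^36 ≡ 12 (mod 44).
So h(10) = h(12) = 12 while 10 ≠ 12, therefore h is not injective.
A non-injective map from the 44-element set ℤ_{44} to itself takes at most 43 distinct values, so it cannot be surjective. Therefore h is not surjective.
Since h is not surjective, we determine |image(h)|. Computing x^36 mod 44 for each x (by repeated squaring, reducing mod 44 at every step), the values h(0), h(1), …, h(43) are: 0, 1, 20, 25, 4, 5, 16, 37, 36, 9, 12, 33, 12, 9, 36, 37, 16, 5, 4, 25, 20, 1, 0, 1, 20, 25, 4, 5, 16, 37, 36, 9, 12, 33, 12, 9, 36, 37, 16, 5, 4, 25, 20, 1.
The distinct values are {0, 1, 4, 5, 9, 12, 16, 20, 25, 33, 36, 37}; there are 12 of them.

12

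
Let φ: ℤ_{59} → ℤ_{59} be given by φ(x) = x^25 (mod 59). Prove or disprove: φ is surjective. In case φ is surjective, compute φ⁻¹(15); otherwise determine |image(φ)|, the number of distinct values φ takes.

Since 59 is prime, the nonzero elements of ℤ_{59} form a cyclic group of order 58.
As gcd(25, 58) = 1, raising to the 25th power is a bijection on this group: if a^25 ≡ b^25 then (ab^{−1})^25 = 1, and the only element of order dividing gcd(25, 58) = 1 is 1, so a = b.
With φ(0) = 0 this makes φ injective on all of ℤ_{59}, hence bijective (finite equal-size domain and codomain). In particular φ is surjective.
Since φ is surjective, we find the preimage of 15. The inverse of x ↦ x^25 on (ℤ_{59})^× is x ↦ x^7, because 25·7 = 175 = 3·58 + 1 ≡ 1 (mod 58) and x^{58} = 1 for x ≠ 0 (Fermat). So φ⁻¹(15) = 15^7 mod 59.
Repeated squaring mod 59: 15^1 ≡ 15, 15^2 ≡ 15² = 225 ≡ 48, 15^4 ≡ 48² = 2304 ≡ 3. Since 7 = 4 + 2 + 1, 15^7 ≡ 3·48·15: 3·48 = 144 ≡ 26, then 26·15 = 390 ≡ 36. So 15^7 ≡ 36 (mod 59).
Hence φ⁻¹(15) = 36.

36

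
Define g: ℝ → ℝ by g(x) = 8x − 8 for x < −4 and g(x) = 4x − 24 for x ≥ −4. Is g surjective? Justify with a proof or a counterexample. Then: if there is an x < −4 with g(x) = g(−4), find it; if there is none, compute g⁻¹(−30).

Both pieces are strictly increasing (slopes 8 and 4), so each is injective on its own interval.
The left piece maps (−∞, −4) onto (−∞, −40); the right piece maps [−4, ∞) onto [−40, ∞).
These images together cover ℝ, so g is surjective.
Because the two images are disjoint, no x < −4 has g(x) = g(−4), so we compute g⁻¹(−30): −30 lies in [−40, ∞), so solve 4x − 24 = −30: x = (−30 + 24)/4 = −3/2.

-3/2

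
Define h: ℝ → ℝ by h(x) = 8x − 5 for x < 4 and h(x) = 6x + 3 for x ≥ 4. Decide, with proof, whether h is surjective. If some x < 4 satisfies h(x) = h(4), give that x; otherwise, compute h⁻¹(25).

15/4

Both pieces are strictly increasing (slopes 8 and 6), so each is injective on its own interval.
The left piece maps (−∞, 4) onto (−∞, 27); the right piece maps [4, ∞) onto [27, ∞).
These images together cover ℝ, so h is surjective.
Because the two images are disjoint, no x < 4 has h(x) = h(4), so we compute h⁻¹(25): 25 lies in (−∞, 27), so solve 8x − 5 = 25: x = (25 + 5)/8 = 15/4.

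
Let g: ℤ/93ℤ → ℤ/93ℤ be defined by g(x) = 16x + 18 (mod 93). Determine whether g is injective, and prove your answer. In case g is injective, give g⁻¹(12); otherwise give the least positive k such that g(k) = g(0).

81

By definition, g is injective if g(u) = g(v) implies u = v.
If g(u) = g(v), then 16u ≡ 16v (mod 93). Because gcd(16, 93) = 1, we may cancel 16 to get u ≡ v (mod 93).
Thus g is injective.
We now compute 16⁻¹ mod 93 explicitly. Euclid's algorithm: 93 = 5·16 + 13, 16 = 1·13 + 3, 13 = 4·3 + 1; back-substituting gives 1 = 64·16 − 11·93, so 16⁻¹ ≡ 64 (mod 93).
Since g is injective, we find g⁻¹(12): we need 16x ≡ 12 − 18 ≡ 87 (mod 93). Using 16⁻¹ = 64: x ≡ 64·87 = 5568 = 59·93 + 81, so x = 81.
Check: g(81) = 16·81 + 18 = 1314 = 14·93 + 12 ≡ 12 (mod 93).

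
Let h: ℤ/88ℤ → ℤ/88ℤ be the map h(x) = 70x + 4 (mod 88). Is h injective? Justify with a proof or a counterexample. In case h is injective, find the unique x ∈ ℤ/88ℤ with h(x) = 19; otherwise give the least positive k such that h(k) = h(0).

Recall that h is injective when h(x_1) = h(x_2) forces x_1 = x_2.
We have gcd(70, 88) = 2 > 1. Taking x_1 = 0 and x_2 = 44: h(0) = 4 and h(44) = 70·44 + 4 = 3084 ≡ 4 (mod 88).
So h(0) = h(44) while 0 ≠ 44, thus h is not injective.
Since h is not injective, we find the least positive k with h(k) = h(0): this means 70k ≡ 0 (mod 88), i.e. 88 ∣ 70k. Since gcd(70, 88) = 2, dividing through by 2 this holds exactly when 44 ∣ 35k, and as gcd(35, 44) = 1, exactly when 44 ∣ k.
The smallest positive such k is 44.

44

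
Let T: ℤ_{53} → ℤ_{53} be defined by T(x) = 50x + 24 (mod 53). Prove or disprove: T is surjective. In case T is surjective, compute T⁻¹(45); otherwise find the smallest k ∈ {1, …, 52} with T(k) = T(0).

Recall that T is surjective if every y in the codomain equals T(x) for some x in the domain.
Since gcd(50, 53) = 1, 50 is invertible modulo 53. Euclid's algorithm: 53 = 1·50 + 3, 50 = 16·3 + 2, 3 = 1·2 + 1; back-substituting gives 1 = 35·50 − 33·53, so 50⁻¹ ≡ 35 (mod 53).
For any y ∈ ℤ_{53}, x = 35(y − 24) mod 53 satisfies T(x) = 50·35(y − 24) + 24 ≡ y (since 50·35 ≡ 1 mod 53). So every y has a preimage.
Thus T is surjective.
Since T is surjective, we compute T⁻¹(45): solve 50x + 24 ≡ 45 (mod 53), i.e. 50x ≡ 21 (mod 53).
Multiplying by 50⁻¹ = 35 gives x ≡ 35·21 = 735 = 13·53 + 46 ≡ 46 (mod 53).
Check: T(46) = 50·46 + 24 = 2324 = 43·53 + 45 ≡ 45 (mod 53).

46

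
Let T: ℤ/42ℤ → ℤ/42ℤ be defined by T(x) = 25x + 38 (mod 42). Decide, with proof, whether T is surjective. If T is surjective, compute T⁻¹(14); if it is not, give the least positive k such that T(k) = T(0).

Since gcd(25, 42) = 1, 25 is invertible modulo 42. Euclid's algorithm: 42 = 1·25 + 17, 25 = 1·17 + 8, 17 = 2·8 + 1; back-substituting gives 1 = 37·25 − 22·42, so 25⁻¹ ≡ 37 (mod 42).
For any y ∈ ℤ/42ℤ, x = 37(y − 38) mod 42 satisfies T(x) = 25·37(y − 38) + 38 ≡ y (since 25·37 ≡ 1 mod 42). So every y has a preimage.
Therefore T is surjective.
Since T is surjective, we find T⁻¹(14): we need 25x ≡ 14 − 38 ≡ 18 (mod 42). Using 25⁻¹ = 37: x ≡ 37·18 = 666 = 15·42 + 36, so x = 36.
Check: T(36) = 25·36 + 38 = 938 = 22·42 + 14 ≡ 14 (mod 42).

36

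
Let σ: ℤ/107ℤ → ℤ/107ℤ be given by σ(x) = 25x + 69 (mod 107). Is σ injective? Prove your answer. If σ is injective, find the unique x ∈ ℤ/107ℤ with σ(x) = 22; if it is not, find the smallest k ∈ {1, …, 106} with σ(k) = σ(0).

88

Suppose σ(s) = σ(t) in ℤ/107ℤ. Then 25s + 69 ≡ 25t + 69 (mod 107), therefore 25(s − t) ≡ 0 (mod 107).
Since gcd(25, 107) = 1, 25 is invertible modulo 107, so s − t ≡ 0 (mod 107), i.e. s = t.
Therefore σ is injective.
We now compute 25⁻¹ mod 107 explicitly. Euclid's algorithm: 107 = 4·25 + 7, 25 = 3·7 + 4, 7 = 1·4 + 3, 4 = 1·3 + 1; back-substituting gives 1 = 30·25 − 7·107, so 25⁻¹ ≡ 30 (mod 107).
Since σ is injective, we find σ⁻¹(22): we need 25x ≡ 22 − 69 ≡ 60 (mod 107). Using 25⁻¹ = 30: x ≡ 30·60 = 1800 = 16·107 + 88, so x = 88.
Check: σ(88) = 25·88 + 69 = 2269 = 21·107 + 22 ≡ 22 (mod 107).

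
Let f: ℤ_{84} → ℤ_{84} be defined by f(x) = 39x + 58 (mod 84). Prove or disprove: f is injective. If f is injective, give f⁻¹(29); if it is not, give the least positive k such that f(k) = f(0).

We have gcd(39, 84) = 3 > 1. Taking u = 0 and v = 28: f(0) = 58 and f(28) = 39·28 + 58 = 1150 ≡ 58 (mod 84).
So f(0) = f(28) while 0 ≠ 28, therefore f is not injective.
Since f is not injective, we find the least positive k with f(k) = f(0): this means 39k ≡ 0 (mod 84), i.e. 84 ∣ 39k. Since gcd(39, 84) = 3, dividing through by 3 this holds exactly when 28 ∣ 13k, and as gcd(13, 28) = 1, exactly when 28 ∣ k.
The smallest positive such k is 28.

28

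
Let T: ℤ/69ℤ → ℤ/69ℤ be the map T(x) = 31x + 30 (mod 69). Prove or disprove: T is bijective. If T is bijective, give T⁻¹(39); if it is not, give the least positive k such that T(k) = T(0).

27

If T(a) = T(b), then 31a ≡ 31b (mod 69). Because gcd(31, 69) = 1, we may cancel 31 to get a ≡ b (mod 69).
We now compute 31⁻¹ mod 69 explicitly. Euclid's algorithm: 69 = 2·31 + 7, 31 = 4·7 + 3, 7 = 2·3 + 1; back-substituting gives 1 = 49·31 − 22·69, so 31⁻¹ ≡ 49 (mod 69).
For any y ∈ ℤ/69ℤ, x = 49(y − 30) mod 69 satisfies T(x) = 31·49(y − 30) + 30 ≡ y (since 31·49 ≡ 1 mod 69). So every y has a preimage.
So T is bijective.
Since T is bijective, we compute T⁻¹(39): solve 31x + 30 ≡ 39 (mod 69), i.e. 31x ≡ 9 (mod 69).
Multiplying by 31⁻¹ = 49 gives x ≡ 49·9 = 441 = 6·69 + 27 ≡ 27 (mod 69).
Check: T(27) = 31·27 + 30 = 867 = 12·69 + 39 ≡ 39 (mod 69).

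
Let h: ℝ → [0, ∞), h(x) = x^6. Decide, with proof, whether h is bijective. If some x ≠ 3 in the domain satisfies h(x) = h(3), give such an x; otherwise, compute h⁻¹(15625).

h(3) = 729 = (−3)^6 = h(−3) (since 6 is even), with 3 ≠ −3. So h is not injective, hence not bijective.
For the follow-up, such an x exists: taking x = −3 ∈ ℝ gives h(−3) = 729 = h(3) with −3 ≠ 3.

-3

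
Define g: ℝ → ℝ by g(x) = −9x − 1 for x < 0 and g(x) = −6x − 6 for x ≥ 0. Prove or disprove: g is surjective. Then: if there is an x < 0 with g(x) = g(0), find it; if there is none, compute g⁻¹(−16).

5/3

Both pieces are strictly decreasing (slopes −9 and −6), so each is injective on its own interval.
The left piece maps (−∞, 0) onto (−1, ∞); the right piece maps [0, ∞) onto (−∞, −6].
The union (−1, ∞) ∪ (−∞, −6] omits the interval between −1 and −6; in particular −1 has no preimage. So g is not surjective.
Because the two images are disjoint, no x < 0 has g(x) = g(0), so we compute g⁻¹(−16): −16 lies in (−∞, −6], so solve −6x − 6 = −16: x = (−16 + 6)/(−6) = 5/3.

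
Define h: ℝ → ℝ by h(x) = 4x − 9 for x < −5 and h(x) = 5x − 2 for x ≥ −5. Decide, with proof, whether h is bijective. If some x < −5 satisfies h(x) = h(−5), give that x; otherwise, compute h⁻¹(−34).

-25/4

Both pieces are strictly increasing (slopes 4 and 5), so each is injective on its own interval.
The left piece maps (−∞, −5) onto (−∞, −29); the right piece maps [−5, ∞) onto [−27, ∞).
The images leave a gap (−29 has no preimage), so h is not surjective, hence not bijective.
Because the two images are disjoint, no x < −5 has h(x) = h(−5), so we compute h⁻¹(−34): −34 lies in (−∞, −29), so solve 4x − 9 = −34: x = (−34 + 9)/4 = −25/4.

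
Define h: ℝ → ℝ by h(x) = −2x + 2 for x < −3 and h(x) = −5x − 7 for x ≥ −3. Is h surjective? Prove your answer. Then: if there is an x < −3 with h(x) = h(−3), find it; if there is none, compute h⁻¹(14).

Both pieces are strictly decreasing (slopes −2 and −5), so each is injective on its own interval.
The left piece maps (−∞, −3) onto (8, ∞); the right piece maps [−3, ∞) onto (−∞, 8].
These images together cover ℝ, so h is surjective.
Because the two images are disjoint, no x < −3 has h(x) = h(−3), so we compute h⁻¹(14): 14 lies in (8, ∞), so solve −2x + 2 = 14: x = (14 − 2)/(−2) = −6.

-6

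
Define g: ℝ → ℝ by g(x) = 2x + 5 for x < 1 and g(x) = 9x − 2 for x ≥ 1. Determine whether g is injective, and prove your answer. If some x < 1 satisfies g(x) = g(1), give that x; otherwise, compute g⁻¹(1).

-2

Both pieces are strictly increasing (slopes 2 and 9), so each is injective on its own interval.
The left piece maps (−∞, 1) onto (−∞, 7); the right piece maps [1, ∞) onto [7, ∞).
These images are disjoint, so no value is attained by both pieces. Therefore g is injective.
Because the two images are disjoint, no x < 1 has g(x) = g(1), so we compute g⁻¹(1): 1 lies in (−∞, 7), so solve 2x + 5 = 1: x = (1 − 5)/2 = −2.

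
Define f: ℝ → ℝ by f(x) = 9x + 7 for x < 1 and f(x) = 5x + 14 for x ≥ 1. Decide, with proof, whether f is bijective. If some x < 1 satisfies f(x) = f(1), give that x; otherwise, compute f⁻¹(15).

Both pieces are strictly increasing (slopes 9 and 5), so each is injective on its own interval.
The left piece maps (−∞, 1) onto (−∞, 16); the right piece maps [1, ∞) onto [19, ∞).
The images leave a gap (16 has no preimage), so f is not surjective, hence not bijective.
Because the two images are disjoint, no x < 1 has f(x) = f(1), so we compute f⁻¹(15): 15 lies in (−∞, 16), so solve 9x + 7 = 15: x = (15 − 7)/9 = 8/9.

8/9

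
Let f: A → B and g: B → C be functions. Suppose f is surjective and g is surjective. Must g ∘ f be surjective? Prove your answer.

Let c ∈ C. Since g is surjective, there is b ∈ B with g(b) = c. Since f is surjective, there is a ∈ A with f(a) = b.
Then (g ∘ f)(a) = g(b) = c. Thus g ∘ f is surjective.

surjective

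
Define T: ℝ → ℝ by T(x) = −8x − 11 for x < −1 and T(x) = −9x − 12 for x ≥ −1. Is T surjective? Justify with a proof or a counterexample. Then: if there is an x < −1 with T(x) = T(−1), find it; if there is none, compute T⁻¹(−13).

1/9

Both pieces are strictly decreasing (slopes −8 and −9), so each is injective on its own interval.
The left piece maps (−∞, −1) onto (−3, ∞); the right piece maps [−1, ∞) onto (−∞, −3].
These images together cover ℝ, so T is surjective.
Because the two images are disjoint, no x < −1 has T(x) = T(−1), so we compute T⁻¹(−13): −13 lies in (−∞, −3], so solve −9x − 12 = −13: x = (−13 + 12)/(−9) = 1/9.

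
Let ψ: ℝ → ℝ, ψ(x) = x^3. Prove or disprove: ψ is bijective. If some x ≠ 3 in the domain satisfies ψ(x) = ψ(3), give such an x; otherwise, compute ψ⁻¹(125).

5

On ℝ, x ↦ x^3 is strictly increasing (injective) and for any y ∈ ℝ the 3rd root y^{1/3} lies in ℝ (surjective). So ψ is bijective.
Since x ↦ x^3 is strictly increasing on ℝ, it is injective there, so no x ≠ 3 in the domain has ψ(x) = ψ(3). We therefore compute ψ⁻¹(125) = 125^{1/3} = 5 (indeed 5^3 = 125).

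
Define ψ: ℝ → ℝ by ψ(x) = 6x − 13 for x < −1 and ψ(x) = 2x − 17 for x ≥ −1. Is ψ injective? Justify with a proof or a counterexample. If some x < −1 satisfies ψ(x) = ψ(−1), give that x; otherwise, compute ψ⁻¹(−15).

1

Both pieces are strictly increasing (slopes 6 and 2), so each is injective on its own interval.
The left piece maps (−∞, −1) onto (−∞, −19); the right piece maps [−1, ∞) onto [−19, ∞).
These images are disjoint, so no value is attained by both pieces. Thus ψ is injective.
Because the two images are disjoint, no x < −1 has ψ(x) = ψ(−1), so we compute ψ⁻¹(−15): −15 lies in [−19, ∞), so solve 2x − 17 = −15: x = (−15 + 17)/2 = 1.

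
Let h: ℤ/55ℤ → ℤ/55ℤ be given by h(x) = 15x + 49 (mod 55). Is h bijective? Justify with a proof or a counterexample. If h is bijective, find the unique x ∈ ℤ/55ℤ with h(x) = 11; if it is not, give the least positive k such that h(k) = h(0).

We have gcd(15, 55) = 5 > 1. Taking s = 0 and t = 11: h(0) = 49 and h(11) = 15·11 + 49 = 214 ≡ 49 (mod 55).
So h(0) = h(11) while 0 ≠ 11, thus h is not injective, hence not bijective.
Since h is not bijective, we find the least positive k with h(k) = h(0): this means 15k ≡ 0 (mod 55), i.e. 55 ∣ 15k. Since gcd(15, 55) = 5, dividing through by 5 this holds exactly when 11 ∣ 3k, and as gcd(3, 11) = 1, exactly when 11 ∣ k.
The smallest positive such k is 11.

11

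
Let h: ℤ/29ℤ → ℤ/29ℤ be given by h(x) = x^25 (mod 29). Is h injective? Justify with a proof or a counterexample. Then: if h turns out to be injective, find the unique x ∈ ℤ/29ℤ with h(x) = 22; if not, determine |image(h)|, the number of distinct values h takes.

Since 29 is prime, the nonzero elements of ℤ/29ℤ form a cyclic group of order 28.
As gcd(25, 28) = 1, raising to the 25th power is a bijection on this group: if s^25 ≡ t^25 then (st^{−1})^25 = 1, and the only element of order dividing gcd(25, 28) = 1 is 1, so s = t.
With h(0) = 0 this makes h injective on all of ℤ/29ℤ, hence bijective (finite equal-size domain and codomain). In particular h is injective.
Since h is injective, we find the preimage of 22. The inverse of x ↦ x^25 on (ℤ/29ℤ)^× is x ↦ x^9, because 25·9 = 225 = 8·28 + 1 ≡ 1 (mod 28) and x^{28} = 1 for x ≠ 0 (Fermat). So h⁻¹(22) = 22^9 mod 29.
Repeated squaring mod 29: 22^1 ≡ 22, 22^2 ≡ 22² = 484 ≡ 20, 22^4 ≡ 20² = 400 ≡ 23, 22^8 ≡ 23² = 529 ≡ 7. Since 9 = 8 + 1, 22^9 ≡ 7·22: 7·22 = 154 ≡ 9. So 22^9 ≡ 9 (mod 29).
Hence h⁻¹(22) = 9.

9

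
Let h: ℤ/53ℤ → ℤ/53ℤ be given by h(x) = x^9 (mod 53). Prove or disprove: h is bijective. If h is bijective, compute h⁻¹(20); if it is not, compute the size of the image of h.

3

Since 53 is prime, the nonzero elements of ℤ/53ℤ form a cyclic group of order 52.
As gcd(9, 52) = 1, raising to the 9th power is a bijection on this group: if a^9 ≡ b^9 then (ab^{−1})^9 = 1, and the only element of order dividing gcd(9, 52) = 1 is 1, so a = b.
With h(0) = 0 this makes h injective on all of ℤ/53ℤ, hence bijective (finite equal-size domain and codomain). In particular h is bijective.
Since h is bijective, we find the preimage of 20. The inverse of x ↦ x^9 on (ℤ/53ℤ)^× is x ↦ x^29, because 9·29 = 261 = 5·52 + 1 ≡ 1 (mod 52) and x^{52} = 1 for x ≠ 0 (Fermat). So h⁻¹(20) = 20^29 mod 53.
Repeated squaring mod 53: 20^1 ≡ 20, 20^2 ≡ 20² = 400 ≡ 29, 20^4 ≡ 29² = 841 ≡ 46, 20^8 ≡ 46² = 2116 ≡ 49, 20^16 ≡ 49² = 2401 ≡ 16. Since 29 = 16 + 8 + 4 + 1, 20^29 ≡ 16·49·46·20: 16·49 = 784 ≡ 42, then 42·46 = 1932 ≡ 24, then 24·20 = 480 ≡ 3. So 20^29 ≡ 3 (mod 53).
Hence h⁻¹(20) = 3.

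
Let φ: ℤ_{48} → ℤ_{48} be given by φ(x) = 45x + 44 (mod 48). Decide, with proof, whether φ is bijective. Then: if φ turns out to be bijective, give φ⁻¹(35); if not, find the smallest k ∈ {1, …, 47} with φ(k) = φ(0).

16

Recall: φ is injective if φ(x_1) = φ(x_2) implies x_1 = x_2.
We have gcd(45, 48) = 3 > 1. Taking x_1 = 0 and x_2 = 16: φ(0) = 44 and φ(16) = 45·16 + 44 = 764 ≡ 44 (mod 48).
So φ(0) = φ(16) while 0 ≠ 16, therefore φ is not injective, hence not bijective.
Since φ is not bijective, we find the least positive k with φ(k) = φ(0): this means 45k ≡ 0 (mod 48), i.e. 48 ∣ 45k. Since gcd(45, 48) = 3, dividing through by 3 this holds exactly when 16 ∣ 15k, and as gcd(15, 16) = 1, exactly when 16 ∣ k.
The smallest positive such k is 16.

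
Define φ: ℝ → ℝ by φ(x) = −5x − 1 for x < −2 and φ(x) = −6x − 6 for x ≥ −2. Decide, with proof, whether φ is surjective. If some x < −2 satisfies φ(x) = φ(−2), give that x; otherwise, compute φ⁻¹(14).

Both pieces are strictly decreasing (slopes −5 and −6), so each is injective on its own interval.
The left piece maps (−∞, −2) onto (9, ∞); the right piece maps [−2, ∞) onto (−∞, 6].
The union (9, ∞) ∪ (−∞, 6] omits the interval between 9 and 6; in particular 9 has no preimage. So φ is not surjective.
Because the two images are disjoint, no x < −2 has φ(x) = φ(−2), so we compute φ⁻¹(14): 14 lies in (9, ∞), so solve −5x − 1 = 14: x = (14 + 1)/(−5) = −3.

-3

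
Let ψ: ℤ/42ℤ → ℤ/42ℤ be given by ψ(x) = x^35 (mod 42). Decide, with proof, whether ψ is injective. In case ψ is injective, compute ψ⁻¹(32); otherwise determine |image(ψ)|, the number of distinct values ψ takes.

2

Computing x^35 mod 42 for each x (by repeated squaring, reducing mod 42 at every step), the values ψ(0), ψ(1), …, ψ(41) are: 0, 1, 32, 33, 16, 17, 6, 7, 8, 39, 40, 23, 24, 13, 14, 15, 4, 5, 30, 31, 20, 21, 22, 11, 12, 37, 38, 27, 28, 29, 18, 19, 2, 3, 34, 35, 36, 25, 26, 9, 10, 41.
Every element of ℤ/42ℤ appears exactly once in this list, so ψ is a bijection, and in particular injective.
Since ψ is injective, we read off the preimage of 32 from the same table: ψ(2) = 32, so ψ⁻¹(32) = 2.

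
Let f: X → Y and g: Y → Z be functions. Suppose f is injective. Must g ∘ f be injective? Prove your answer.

not injective

No. Take X = Y = Z = {1, 2, 3}, f = identity (injective), and g(x) = 1 for every x.
Then (g ∘ f)(1) = 1 = (g ∘ f)(3) with 1 ≠ 3, so g ∘ f is not injective.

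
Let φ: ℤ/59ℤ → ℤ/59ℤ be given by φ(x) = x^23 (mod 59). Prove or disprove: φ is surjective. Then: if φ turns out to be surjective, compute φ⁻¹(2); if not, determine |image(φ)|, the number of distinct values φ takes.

24

Since 59 is prime, the nonzero elements of ℤ/59ℤ form a cyclic group of order 58.
As gcd(23, 58) = 1, raising to the 23rd power is a bijection on this group: if s^23 ≡ t^23 then (st^{−1})^23 = 1, and the only element of order dividing gcd(23, 58) = 1 is 1, so s = t.
With φ(0) = 0 this makes φ injective on all of ℤ/59ℤ, hence bijective (finite equal-size domain and codomain). In particular φ is surjective.
Since φ is surjective, we find the preimage of 2. The inverse of x ↦ x^23 on (ℤ/59ℤ)^× is x ↦ x^53, because 23·53 = 1219 = 21·58 + 1 ≡ 1 (mod 58) and x^{58} = 1 for x ≠ 0 (Fermat). So φ⁻¹(2) = 2^53 mod 59.
Repeated squaring mod 59: 2^1 ≡ 2, 2^2 ≡ 2² = 4, 2^4 ≡ 4² = 16, 2^8 ≡ 16² = 256 ≡ 20, 2^16 ≡ 20² = 400 ≡ 46, 2^32 ≡ 46² = 2116 ≡ 51. Since 53 = 32 + 16 + 4 + 1, 2^53 ≡ 51·46·16·2: 51·46 = 2346 ≡ 45, then 45·16 = 720 ≡ 12, then 12·2 = 24. So 2^53 ≡ 24 (mod 59).
Hence φ⁻¹(2) = 24.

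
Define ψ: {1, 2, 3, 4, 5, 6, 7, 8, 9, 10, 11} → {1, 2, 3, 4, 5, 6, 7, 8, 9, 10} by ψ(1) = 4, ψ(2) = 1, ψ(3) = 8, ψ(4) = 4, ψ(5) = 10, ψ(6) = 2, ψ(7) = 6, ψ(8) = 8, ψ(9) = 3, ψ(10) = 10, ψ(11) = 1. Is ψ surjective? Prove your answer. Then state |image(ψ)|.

No element maps to 5, so ψ is not surjective.
The image of ψ is {1, 2, 3, 4, 6, 8, 10}, which has 7 elements.

7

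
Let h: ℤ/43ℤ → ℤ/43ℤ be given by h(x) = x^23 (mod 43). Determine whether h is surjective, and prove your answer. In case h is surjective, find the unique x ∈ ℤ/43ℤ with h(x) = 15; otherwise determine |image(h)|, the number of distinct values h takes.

Since 43 is prime, the nonzero elements of ℤ/43ℤ form a cyclic group of order 42.
As gcd(23, 42) = 1, raising to the 23rd power is a bijection on this group: if a^23 ≡ b^23 then (ab^{−1})^23 = 1, and the only element of order dividing gcd(23, 42) = 1 is 1, so a = b.
With h(0) = 0 this makes h injective on all of ℤ/43ℤ, hence bijective (finite equal-size domain and codomain). In particular h is surjective.
Since h is surjective, we find the preimage of 15. The inverse of x ↦ x^23 on (ℤ/43ℤ)^× is x ↦ x^11, because 23·11 = 253 = 6·42 + 1 ≡ 1 (mod 42) and x^{42} = 1 for x ≠ 0 (Fermat). So h⁻¹(15) = 15^11 mod 43.
Repeated squaring mod 43: 15^1 ≡ 15, 15^2 ≡ 15² = 225 ≡ 10, 15^4 ≡ 10² = 100 ≡ 14, 15^8 ≡ 14² = 196 ≡ 24. Since 11 = 8 + 2 + 1, 15^11 ≡ 24·10·15: 24·10 = 240 ≡ 25, then 25·15 = 375 ≡ 31. So 15^11 ≡ 31 (mod 43).
Hence h⁻¹(15) = 31.

31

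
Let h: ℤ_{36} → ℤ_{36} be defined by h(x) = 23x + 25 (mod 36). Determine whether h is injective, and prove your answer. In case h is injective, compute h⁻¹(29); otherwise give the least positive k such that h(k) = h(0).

Suppose h(a) = h(b) in ℤ_{36}. Then 23a + 25 ≡ 23b + 25 (mod 36), hence 23(a − b) ≡ 0 (mod 36).
Since gcd(23, 36) = 1, 23 is invertible modulo 36, so a − b ≡ 0 (mod 36), i.e. a = b.
So h is injective.
We now compute 23⁻¹ mod 36 explicitly. Euclid's algorithm: 36 = 1·23 + 13, 23 = 1·13 + 10, 13 = 1·10 + 3, 10 = 3·3 + 1; back-substituting gives 1 = 11·23 − 7·36, so 23⁻¹ ≡ 11 (mod 36).
Since h is injective, we compute h⁻¹(29): solve 23x + 25 ≡ 29 (mod 36), i.e. 23x ≡ 4 (mod 36).
Multiplying by 23⁻¹ = 11 gives x ≡ 11·4 = 44 = 1·36 + 8 ≡ 8 (mod 36).
Check: h(8) = 23·8 + 25 = 209 = 5·36 + 29 ≡ 29 (mod 36).

8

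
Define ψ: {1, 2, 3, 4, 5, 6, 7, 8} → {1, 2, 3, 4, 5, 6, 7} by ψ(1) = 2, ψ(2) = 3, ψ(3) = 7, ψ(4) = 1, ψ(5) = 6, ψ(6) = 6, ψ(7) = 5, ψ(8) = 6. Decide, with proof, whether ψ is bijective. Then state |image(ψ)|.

ψ(5) = 6 = ψ(6) with 5 ≠ 6, so ψ is not injective, hence not bijective.
The image of ψ is {1, 2, 3, 5, 6, 7}, which has 6 elements.

6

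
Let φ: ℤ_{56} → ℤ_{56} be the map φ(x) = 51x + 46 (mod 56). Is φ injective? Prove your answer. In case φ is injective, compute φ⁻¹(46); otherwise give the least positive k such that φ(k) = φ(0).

0

If φ(s) = φ(t), then 51s ≡ 51t (mod 56). Because gcd(51, 56) = 1, we may cancel 51 to get s ≡ t (mod 56).
Therefore φ is injective.
We now compute 51⁻¹ mod 56 explicitly. Euclid's algorithm: 56 = 1·51 + 5, 51 = 10·5 + 1; back-substituting gives 1 = 11·51 − 10·56, so 51⁻¹ ≡ 11 (mod 56).
Since φ is injective, we find φ⁻¹(46): we need 51x ≡ 46 − 46 ≡ 0 (mod 56). Using 51⁻¹ = 11: x ≡ 11·0 = 0, so x = 0.
Check: φ(0) = 51·0 + 46 = 46 ≡ 46 (mod 56).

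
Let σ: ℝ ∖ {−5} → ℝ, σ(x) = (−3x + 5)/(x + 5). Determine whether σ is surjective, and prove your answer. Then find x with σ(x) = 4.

-15/7

If σ(x) = −3, cross-multiplying gives 1(−3x + 5) = −3(x + 5), which simplifies to 5 = −15 — false.  So −3 has no preimage and σ is not surjective.
Solving σ(x) = 4: cross-multiplying gives −3x + 5 = 4(x + 5), which rearranges to −7x = 15, so x = −15/7.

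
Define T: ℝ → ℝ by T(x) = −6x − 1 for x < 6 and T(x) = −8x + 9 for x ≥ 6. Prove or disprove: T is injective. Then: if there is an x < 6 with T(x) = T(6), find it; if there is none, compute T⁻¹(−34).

11/2

Both pieces are strictly decreasing (slopes −6 and −8), so each is injective on its own interval.
The left piece maps (−∞, 6) onto (−37, ∞); the right piece maps [6, ∞) onto (−∞, −39].
These images are disjoint, so no value is attained by both pieces. Therefore T is injective.
Because the two images are disjoint, no x < 6 has T(x) = T(6), so we compute T⁻¹(−34): −34 lies in (−37, ∞), so solve −6x − 1 = −34: x = (−34 + 1)/(−6) = 11/2.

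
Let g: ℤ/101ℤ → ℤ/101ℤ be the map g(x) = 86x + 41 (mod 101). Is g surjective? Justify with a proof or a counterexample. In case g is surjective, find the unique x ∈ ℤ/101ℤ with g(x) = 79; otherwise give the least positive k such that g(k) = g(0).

85

By definition, surjectivity means every element of the codomain has a preimage under g.
Since gcd(86, 101) = 1, 86 is invertible modulo 101. Euclid's algorithm: 101 = 1·86 + 15, 86 = 5·15 + 11, 15 = 1·11 + 4, 11 = 2·4 + 3, 4 = 1·3 + 1; back-substituting gives 1 = 74·86 − 63·101, so 86⁻¹ ≡ 74 (mod 101).
For any y ∈ ℤ/101ℤ, x = 74(y − 41) mod 101 satisfies g(x) = 86·74(y − 41) + 41 ≡ y (since 86·74 ≡ 1 mod 101). So every y has a preimage.
Thus g is surjective.
Since g is surjective, we find g⁻¹(79): we need 86x ≡ 79 − 41 ≡ 38 (mod 101). Using 86⁻¹ = 74: x ≡ 74·38 = 2812 = 27·101 + 85, so x = 85.
Check: g(85) = 86·85 + 41 = 7351 = 72·101 + 79 ≡ 79 (mod 101).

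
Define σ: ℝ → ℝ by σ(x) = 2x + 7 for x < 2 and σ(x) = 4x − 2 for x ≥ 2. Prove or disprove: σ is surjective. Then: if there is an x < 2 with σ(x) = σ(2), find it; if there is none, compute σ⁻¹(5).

-1/2

Both pieces are strictly increasing (slopes 2 and 4), so each is injective on its own interval.
The left piece maps (−∞, 2) onto (−∞, 11); the right piece maps [2, ∞) onto [6, ∞).
The union (−∞, 11) ∪ [6, ∞) covers ℝ, so σ is surjective.
For the follow-up: the images overlap, so an x < 2 with σ(x) = σ(2) exists. σ(2) = 6; solving 2x + 7 = 6 for x < 2 gives x = (6 − 7)/2 = −1/2.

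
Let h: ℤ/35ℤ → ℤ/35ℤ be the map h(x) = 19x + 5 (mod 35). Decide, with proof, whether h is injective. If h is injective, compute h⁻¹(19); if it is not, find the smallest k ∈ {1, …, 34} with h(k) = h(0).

21

By definition, injectivity means: for all u, v in the domain, h(u) = h(v) implies u = v.
If h(u) = h(v), then 19u ≡ 19v (mod 35). Because gcd(19, 35) = 1, we may cancel 19 to get u ≡ v (mod 35).
Thus h is injective.
We now compute 19⁻¹ mod 35 explicitly. Euclid's algorithm: 35 = 1·19 + 16, 19 = 1·16 + 3, 16 = 5·3 + 1; back-substituting gives 1 = 24·19 − 13·35, so 19⁻¹ ≡ 24 (mod 35).
Since h is injective, we find h⁻¹(19): we need 19x ≡ 19 − 5 ≡ 14 (mod 35). Using 19⁻¹ = 24: x ≡ 24·14 = 336 = 9·35 + 21, so x = 21.
Check: h(21) = 19·21 + 5 = 404 = 11·35 + 19 ≡ 19 (mod 35).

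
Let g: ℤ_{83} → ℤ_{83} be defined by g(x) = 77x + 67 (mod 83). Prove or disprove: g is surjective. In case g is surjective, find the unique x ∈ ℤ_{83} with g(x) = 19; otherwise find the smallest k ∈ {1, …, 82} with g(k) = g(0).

Since gcd(77, 83) = 1, 77 is invertible modulo 83. Euclid's algorithm: 83 = 1·77 + 6, 77 = 12·6 + 5, 6 = 1·5 + 1; back-substituting gives 1 = 69·77 − 64·83, so 77⁻¹ ≡ 69 (mod 83).
Then y ↦ 69(y − 67) is a two-sided inverse to g, so every y ∈ ℤ_{83} has a preimage.
So g is surjective.
Since g is surjective, we find g⁻¹(19): we need 77x ≡ 19 − 67 ≡ 35 (mod 83). Using 77⁻¹ = 69: x ≡ 69·35 = 2415 = 29·83 + 8, so x = 8.
Check: g(8) = 77·8 + 67 = 683 = 8·83 + 19 ≡ 19 (mod 83).

8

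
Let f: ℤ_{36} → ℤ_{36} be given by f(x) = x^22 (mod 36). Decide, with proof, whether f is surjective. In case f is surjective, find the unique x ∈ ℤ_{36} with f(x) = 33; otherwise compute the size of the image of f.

f(0) = 0^22 = 0.
f(6): Repeated squaring mod 36: 6^1 ≡ 6, 6^2 ≡ 6² = 36 ≡ 0, 6^4 ≡ 0² = 0, 6^8 ≡ 0² = 0, 6^16 ≡ 0² = 0. Since 22 = 16 + 4 + 2, 6^22 ≡ 0·0·0: 0·0 = 0, then 0·0 = 0. So 6^22 ≡ 0 (mod 36).
So f(0) = f(6) = 0 while 0 ≠ 6, thus f is not injective.
A non-injective map from the 36-element set ℤ_{36} to itself takes at most 35 distinct values, so it cannot be surjective. So f is not surjective.
Since f is not surjective, we determine |image(f)|. Computing x^22 mod 36 for each x (by repeated squaring, reducing mod 36 at every step), the values f(0), f(1), …, f(35) are: 0, 1, 16, 9, 4, 13, 0, 25, 28, 9, 28, 25, 0, 13, 4, 9, 16, 1, 0, 1, 16, 9, 4, 13, 0, 25, 28, 9, 28, 25, 0, 13, 4, 9, 16, 1.
The distinct values are {0, 1, 4, 9, 13, 16, 25, 28}; there are 8 of them.

8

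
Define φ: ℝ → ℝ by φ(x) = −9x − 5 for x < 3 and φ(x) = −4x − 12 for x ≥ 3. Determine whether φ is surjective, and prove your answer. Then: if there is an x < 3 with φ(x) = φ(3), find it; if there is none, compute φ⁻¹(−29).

19/9

Both pieces are strictly decreasing (slopes −9 and −4), so each is injective on its own interval.
The left piece maps (−∞, 3) onto (−32, ∞); the right piece maps [3, ∞) onto (−∞, −24].
The union (−32, ∞) ∪ (−∞, −24] covers ℝ, so φ is surjective.
For the follow-up: the images overlap, so an x < 3 with φ(x) = φ(3) exists. φ(3) = −24; solving −9x − 5 = −24 for x < 3 gives x = (−24 + 5)/(−9) = 19/9.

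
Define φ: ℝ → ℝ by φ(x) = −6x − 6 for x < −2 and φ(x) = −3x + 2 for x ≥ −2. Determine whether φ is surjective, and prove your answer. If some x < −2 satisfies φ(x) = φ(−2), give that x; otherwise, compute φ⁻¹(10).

-7/3

Both pieces are strictly decreasing (slopes −6 and −3), so each is injective on its own interval.
The left piece maps (−∞, −2) onto (6, ∞); the right piece maps [−2, ∞) onto (−∞, 8].
The union (6, ∞) ∪ (−∞, 8] covers ℝ, so φ is surjective.
For the follow-up: the images overlap, so an x < −2 with φ(x) = φ(−2) exists. φ(−2) = 8; solving −6x − 6 = 8 for x < −2 gives x = (8 + 6)/(−6) = −7/3.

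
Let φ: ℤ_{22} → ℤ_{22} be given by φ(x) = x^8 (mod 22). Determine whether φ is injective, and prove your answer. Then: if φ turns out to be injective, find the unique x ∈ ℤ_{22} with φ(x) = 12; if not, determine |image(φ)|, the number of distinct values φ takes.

φ(10): Repeated squaring mod 22: 10^1 ≡ 10, 10^2 ≡ 10² = 100 ≡ 12, 10^4 ≡ 12² = 144 ≡ 12, 10^8 ≡ 12² = 144 ≡ 12. So 10^8 ≡ 12 (mod 22).
φ(12): Repeated squaring mod 22: 12^1 ≡ 12, 12^2 ≡ 12² = 144 ≡ 12, 12^4 ≡ 12² = 144 ≡ 12, 12^8 ≡ 12² = 144 ≡ 12. So 12^8 ≡ 12 (mod 22).
So φ(10) = φ(12) = 12 while 10 ≠ 12, hence φ is not injective.
Since φ is not injective, we determine |image(φ)|. Computing x^8 mod 22 for each x (by repeated squaring, reducing mod 22 at every step), the values φ(0), φ(1), …, φ(21) are: 0, 1, 14, 5, 20, 15, 4, 9, 16, 3, 12, 11, 12, 3, 16, 9, 4, 15, 20, 5, 14, 1.
The distinct values are {0, 1, 3, 4, 5, 9, 11, 12, 14, 15, 16, 20}; there are 12 of them.

12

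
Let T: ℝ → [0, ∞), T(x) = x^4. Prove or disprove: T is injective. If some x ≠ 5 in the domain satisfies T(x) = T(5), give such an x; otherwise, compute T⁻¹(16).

-5

T(5) = 625 = (−5)^4 = T(−5) (since 4 is even), with 5 ≠ −5. So T is not injective.
For the follow-up, such an x exists: taking x = −5 ∈ ℝ gives T(−5) = 625 = T(5) with −5 ≠ 5.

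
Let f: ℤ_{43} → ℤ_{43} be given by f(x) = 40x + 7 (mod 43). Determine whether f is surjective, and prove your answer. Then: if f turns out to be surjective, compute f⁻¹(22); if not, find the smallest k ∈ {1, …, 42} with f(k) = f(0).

Since gcd(40, 43) = 1, 40 is invertible modulo 43. Euclid's algorithm: 43 = 1·40 + 3, 40 = 13·3 + 1; back-substituting gives 1 = 14·40 − 13·43, so 40⁻¹ ≡ 14 (mod 43).
Then y ↦ 14(y − 7) is a two-sided inverse to f, so every y ∈ ℤ_{43} has a preimage.
Therefore f is surjective.
Since f is surjective, we compute f⁻¹(22): solve 40x + 7 ≡ 22 (mod 43), i.e. 40x ≡ 15 (mod 43).
Multiplying by 40⁻¹ = 14 gives x ≡ 14·15 = 210 = 4·43 + 38 ≡ 38 (mod 43).
Check: f(38) = 40·38 + 7 = 1527 = 35·43 + 22 ≡ 22 (mod 43).

38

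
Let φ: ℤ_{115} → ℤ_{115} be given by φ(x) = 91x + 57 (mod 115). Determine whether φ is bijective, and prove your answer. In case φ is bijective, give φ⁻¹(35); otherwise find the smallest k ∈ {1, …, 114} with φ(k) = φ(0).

68

By definition, injectivity means: for all x_1, x_2 in the domain, φ(x_1) = φ(x_2) implies x_1 = x_2.
If φ(x_1) = φ(x_2), then 91x_1 ≡ 91x_2 (mod 115). Because gcd(91, 115) = 1, we may cancel 91 to get x_1 ≡ x_2 (mod 115).
We now compute 91⁻¹ mod 115 explicitly. Euclid's algorithm: 115 = 1·91 + 24, 91 = 3·24 + 19, 24 = 1·19 + 5, 19 = 3·5 + 4, 5 = 1·4 + 1; back-substituting gives 1 = 91·91 − 72·115, so 91⁻¹ ≡ 91 (mod 115).
Then y ↦ 91(y − 57) is a two-sided inverse to φ, so every y ∈ ℤ_{115} has a preimage.
Therefore φ is bijective.
Since φ is bijective, we compute φ⁻¹(35): solve 91x + 57 ≡ 35 (mod 115), i.e. 91x ≡ 93 (mod 115).
Multiplying by 91⁻¹ = 91 gives x ≡ 91·93 = 8463 = 73·115 + 68 ≡ 68 (mod 115).
Check: φ(68) = 91·68 + 57 = 6245 = 54·115 + 35 ≡ 35 (mod 115).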